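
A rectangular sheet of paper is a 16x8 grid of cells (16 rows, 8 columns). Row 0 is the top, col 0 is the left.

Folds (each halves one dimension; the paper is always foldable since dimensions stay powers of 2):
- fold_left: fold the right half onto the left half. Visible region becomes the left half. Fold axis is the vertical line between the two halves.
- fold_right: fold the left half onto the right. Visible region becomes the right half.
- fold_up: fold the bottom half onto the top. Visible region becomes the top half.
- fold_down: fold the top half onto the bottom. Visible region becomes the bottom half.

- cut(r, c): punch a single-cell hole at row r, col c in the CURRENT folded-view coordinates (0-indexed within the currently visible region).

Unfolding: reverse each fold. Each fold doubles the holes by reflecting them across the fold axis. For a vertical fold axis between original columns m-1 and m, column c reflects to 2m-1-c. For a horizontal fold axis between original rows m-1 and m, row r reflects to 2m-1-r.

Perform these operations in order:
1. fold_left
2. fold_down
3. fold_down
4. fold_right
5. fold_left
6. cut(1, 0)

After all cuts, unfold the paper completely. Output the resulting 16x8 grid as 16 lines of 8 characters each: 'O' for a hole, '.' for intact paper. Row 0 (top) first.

Op 1 fold_left: fold axis v@4; visible region now rows[0,16) x cols[0,4) = 16x4
Op 2 fold_down: fold axis h@8; visible region now rows[8,16) x cols[0,4) = 8x4
Op 3 fold_down: fold axis h@12; visible region now rows[12,16) x cols[0,4) = 4x4
Op 4 fold_right: fold axis v@2; visible region now rows[12,16) x cols[2,4) = 4x2
Op 5 fold_left: fold axis v@3; visible region now rows[12,16) x cols[2,3) = 4x1
Op 6 cut(1, 0): punch at orig (13,2); cuts so far [(13, 2)]; region rows[12,16) x cols[2,3) = 4x1
Unfold 1 (reflect across v@3): 2 holes -> [(13, 2), (13, 3)]
Unfold 2 (reflect across v@2): 4 holes -> [(13, 0), (13, 1), (13, 2), (13, 3)]
Unfold 3 (reflect across h@12): 8 holes -> [(10, 0), (10, 1), (10, 2), (10, 3), (13, 0), (13, 1), (13, 2), (13, 3)]
Unfold 4 (reflect across h@8): 16 holes -> [(2, 0), (2, 1), (2, 2), (2, 3), (5, 0), (5, 1), (5, 2), (5, 3), (10, 0), (10, 1), (10, 2), (10, 3), (13, 0), (13, 1), (13, 2), (13, 3)]
Unfold 5 (reflect across v@4): 32 holes -> [(2, 0), (2, 1), (2, 2), (2, 3), (2, 4), (2, 5), (2, 6), (2, 7), (5, 0), (5, 1), (5, 2), (5, 3), (5, 4), (5, 5), (5, 6), (5, 7), (10, 0), (10, 1), (10, 2), (10, 3), (10, 4), (10, 5), (10, 6), (10, 7), (13, 0), (13, 1), (13, 2), (13, 3), (13, 4), (13, 5), (13, 6), (13, 7)]

Answer: ........
........
OOOOOOOO
........
........
OOOOOOOO
........
........
........
........
OOOOOOOO
........
........
OOOOOOOO
........
........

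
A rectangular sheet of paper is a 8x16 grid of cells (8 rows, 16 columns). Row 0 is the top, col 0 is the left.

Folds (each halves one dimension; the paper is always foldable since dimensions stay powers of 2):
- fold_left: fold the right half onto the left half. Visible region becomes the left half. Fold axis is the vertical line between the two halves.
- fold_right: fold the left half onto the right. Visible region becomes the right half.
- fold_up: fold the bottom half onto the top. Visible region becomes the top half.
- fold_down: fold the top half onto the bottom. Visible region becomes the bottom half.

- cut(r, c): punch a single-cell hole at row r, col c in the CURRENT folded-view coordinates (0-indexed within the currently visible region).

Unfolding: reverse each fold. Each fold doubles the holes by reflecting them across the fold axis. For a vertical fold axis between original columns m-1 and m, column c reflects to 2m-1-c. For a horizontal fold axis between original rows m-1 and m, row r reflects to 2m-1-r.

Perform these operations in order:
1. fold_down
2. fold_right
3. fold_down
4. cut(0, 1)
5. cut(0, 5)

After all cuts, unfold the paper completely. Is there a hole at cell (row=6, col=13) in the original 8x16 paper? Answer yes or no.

Answer: yes

Derivation:
Op 1 fold_down: fold axis h@4; visible region now rows[4,8) x cols[0,16) = 4x16
Op 2 fold_right: fold axis v@8; visible region now rows[4,8) x cols[8,16) = 4x8
Op 3 fold_down: fold axis h@6; visible region now rows[6,8) x cols[8,16) = 2x8
Op 4 cut(0, 1): punch at orig (6,9); cuts so far [(6, 9)]; region rows[6,8) x cols[8,16) = 2x8
Op 5 cut(0, 5): punch at orig (6,13); cuts so far [(6, 9), (6, 13)]; region rows[6,8) x cols[8,16) = 2x8
Unfold 1 (reflect across h@6): 4 holes -> [(5, 9), (5, 13), (6, 9), (6, 13)]
Unfold 2 (reflect across v@8): 8 holes -> [(5, 2), (5, 6), (5, 9), (5, 13), (6, 2), (6, 6), (6, 9), (6, 13)]
Unfold 3 (reflect across h@4): 16 holes -> [(1, 2), (1, 6), (1, 9), (1, 13), (2, 2), (2, 6), (2, 9), (2, 13), (5, 2), (5, 6), (5, 9), (5, 13), (6, 2), (6, 6), (6, 9), (6, 13)]
Holes: [(1, 2), (1, 6), (1, 9), (1, 13), (2, 2), (2, 6), (2, 9), (2, 13), (5, 2), (5, 6), (5, 9), (5, 13), (6, 2), (6, 6), (6, 9), (6, 13)]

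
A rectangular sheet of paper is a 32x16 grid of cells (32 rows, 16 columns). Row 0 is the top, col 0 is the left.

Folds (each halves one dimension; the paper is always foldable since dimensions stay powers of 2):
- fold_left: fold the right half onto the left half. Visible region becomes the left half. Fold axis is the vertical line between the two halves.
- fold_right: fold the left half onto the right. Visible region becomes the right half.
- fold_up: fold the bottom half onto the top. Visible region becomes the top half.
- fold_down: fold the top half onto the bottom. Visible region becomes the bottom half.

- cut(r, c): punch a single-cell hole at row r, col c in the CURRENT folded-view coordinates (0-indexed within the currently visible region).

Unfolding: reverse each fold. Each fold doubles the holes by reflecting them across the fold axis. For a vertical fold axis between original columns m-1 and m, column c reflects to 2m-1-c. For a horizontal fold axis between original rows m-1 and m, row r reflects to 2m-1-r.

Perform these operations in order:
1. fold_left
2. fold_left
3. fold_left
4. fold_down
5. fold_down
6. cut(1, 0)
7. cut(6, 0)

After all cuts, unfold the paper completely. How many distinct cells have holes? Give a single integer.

Answer: 64

Derivation:
Op 1 fold_left: fold axis v@8; visible region now rows[0,32) x cols[0,8) = 32x8
Op 2 fold_left: fold axis v@4; visible region now rows[0,32) x cols[0,4) = 32x4
Op 3 fold_left: fold axis v@2; visible region now rows[0,32) x cols[0,2) = 32x2
Op 4 fold_down: fold axis h@16; visible region now rows[16,32) x cols[0,2) = 16x2
Op 5 fold_down: fold axis h@24; visible region now rows[24,32) x cols[0,2) = 8x2
Op 6 cut(1, 0): punch at orig (25,0); cuts so far [(25, 0)]; region rows[24,32) x cols[0,2) = 8x2
Op 7 cut(6, 0): punch at orig (30,0); cuts so far [(25, 0), (30, 0)]; region rows[24,32) x cols[0,2) = 8x2
Unfold 1 (reflect across h@24): 4 holes -> [(17, 0), (22, 0), (25, 0), (30, 0)]
Unfold 2 (reflect across h@16): 8 holes -> [(1, 0), (6, 0), (9, 0), (14, 0), (17, 0), (22, 0), (25, 0), (30, 0)]
Unfold 3 (reflect across v@2): 16 holes -> [(1, 0), (1, 3), (6, 0), (6, 3), (9, 0), (9, 3), (14, 0), (14, 3), (17, 0), (17, 3), (22, 0), (22, 3), (25, 0), (25, 3), (30, 0), (30, 3)]
Unfold 4 (reflect across v@4): 32 holes -> [(1, 0), (1, 3), (1, 4), (1, 7), (6, 0), (6, 3), (6, 4), (6, 7), (9, 0), (9, 3), (9, 4), (9, 7), (14, 0), (14, 3), (14, 4), (14, 7), (17, 0), (17, 3), (17, 4), (17, 7), (22, 0), (22, 3), (22, 4), (22, 7), (25, 0), (25, 3), (25, 4), (25, 7), (30, 0), (30, 3), (30, 4), (30, 7)]
Unfold 5 (reflect across v@8): 64 holes -> [(1, 0), (1, 3), (1, 4), (1, 7), (1, 8), (1, 11), (1, 12), (1, 15), (6, 0), (6, 3), (6, 4), (6, 7), (6, 8), (6, 11), (6, 12), (6, 15), (9, 0), (9, 3), (9, 4), (9, 7), (9, 8), (9, 11), (9, 12), (9, 15), (14, 0), (14, 3), (14, 4), (14, 7), (14, 8), (14, 11), (14, 12), (14, 15), (17, 0), (17, 3), (17, 4), (17, 7), (17, 8), (17, 11), (17, 12), (17, 15), (22, 0), (22, 3), (22, 4), (22, 7), (22, 8), (22, 11), (22, 12), (22, 15), (25, 0), (25, 3), (25, 4), (25, 7), (25, 8), (25, 11), (25, 12), (25, 15), (30, 0), (30, 3), (30, 4), (30, 7), (30, 8), (30, 11), (30, 12), (30, 15)]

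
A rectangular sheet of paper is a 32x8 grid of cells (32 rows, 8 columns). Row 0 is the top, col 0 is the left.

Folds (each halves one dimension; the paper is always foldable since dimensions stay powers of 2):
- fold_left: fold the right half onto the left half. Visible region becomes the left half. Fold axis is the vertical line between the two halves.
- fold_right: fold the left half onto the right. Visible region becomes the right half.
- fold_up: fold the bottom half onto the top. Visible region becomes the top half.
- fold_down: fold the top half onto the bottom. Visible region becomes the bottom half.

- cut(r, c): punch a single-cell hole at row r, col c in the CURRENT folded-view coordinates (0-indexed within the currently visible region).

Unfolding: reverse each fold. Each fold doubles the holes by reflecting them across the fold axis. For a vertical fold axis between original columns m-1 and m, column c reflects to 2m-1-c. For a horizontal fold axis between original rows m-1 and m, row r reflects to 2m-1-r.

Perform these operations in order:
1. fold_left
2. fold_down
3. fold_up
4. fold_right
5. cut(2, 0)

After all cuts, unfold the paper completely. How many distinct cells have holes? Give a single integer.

Op 1 fold_left: fold axis v@4; visible region now rows[0,32) x cols[0,4) = 32x4
Op 2 fold_down: fold axis h@16; visible region now rows[16,32) x cols[0,4) = 16x4
Op 3 fold_up: fold axis h@24; visible region now rows[16,24) x cols[0,4) = 8x4
Op 4 fold_right: fold axis v@2; visible region now rows[16,24) x cols[2,4) = 8x2
Op 5 cut(2, 0): punch at orig (18,2); cuts so far [(18, 2)]; region rows[16,24) x cols[2,4) = 8x2
Unfold 1 (reflect across v@2): 2 holes -> [(18, 1), (18, 2)]
Unfold 2 (reflect across h@24): 4 holes -> [(18, 1), (18, 2), (29, 1), (29, 2)]
Unfold 3 (reflect across h@16): 8 holes -> [(2, 1), (2, 2), (13, 1), (13, 2), (18, 1), (18, 2), (29, 1), (29, 2)]
Unfold 4 (reflect across v@4): 16 holes -> [(2, 1), (2, 2), (2, 5), (2, 6), (13, 1), (13, 2), (13, 5), (13, 6), (18, 1), (18, 2), (18, 5), (18, 6), (29, 1), (29, 2), (29, 5), (29, 6)]

Answer: 16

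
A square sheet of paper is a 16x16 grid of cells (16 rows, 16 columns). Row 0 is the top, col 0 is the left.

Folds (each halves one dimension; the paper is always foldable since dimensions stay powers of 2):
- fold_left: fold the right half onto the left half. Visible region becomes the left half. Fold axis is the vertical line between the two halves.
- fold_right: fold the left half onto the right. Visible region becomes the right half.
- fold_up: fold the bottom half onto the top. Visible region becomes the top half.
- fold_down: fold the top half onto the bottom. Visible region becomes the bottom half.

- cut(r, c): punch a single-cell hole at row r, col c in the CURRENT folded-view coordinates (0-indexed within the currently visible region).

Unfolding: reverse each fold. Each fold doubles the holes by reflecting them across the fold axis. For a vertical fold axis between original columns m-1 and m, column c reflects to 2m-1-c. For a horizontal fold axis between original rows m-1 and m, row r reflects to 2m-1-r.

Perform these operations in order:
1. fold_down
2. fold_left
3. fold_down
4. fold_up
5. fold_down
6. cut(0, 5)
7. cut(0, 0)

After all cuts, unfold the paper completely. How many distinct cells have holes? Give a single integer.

Op 1 fold_down: fold axis h@8; visible region now rows[8,16) x cols[0,16) = 8x16
Op 2 fold_left: fold axis v@8; visible region now rows[8,16) x cols[0,8) = 8x8
Op 3 fold_down: fold axis h@12; visible region now rows[12,16) x cols[0,8) = 4x8
Op 4 fold_up: fold axis h@14; visible region now rows[12,14) x cols[0,8) = 2x8
Op 5 fold_down: fold axis h@13; visible region now rows[13,14) x cols[0,8) = 1x8
Op 6 cut(0, 5): punch at orig (13,5); cuts so far [(13, 5)]; region rows[13,14) x cols[0,8) = 1x8
Op 7 cut(0, 0): punch at orig (13,0); cuts so far [(13, 0), (13, 5)]; region rows[13,14) x cols[0,8) = 1x8
Unfold 1 (reflect across h@13): 4 holes -> [(12, 0), (12, 5), (13, 0), (13, 5)]
Unfold 2 (reflect across h@14): 8 holes -> [(12, 0), (12, 5), (13, 0), (13, 5), (14, 0), (14, 5), (15, 0), (15, 5)]
Unfold 3 (reflect across h@12): 16 holes -> [(8, 0), (8, 5), (9, 0), (9, 5), (10, 0), (10, 5), (11, 0), (11, 5), (12, 0), (12, 5), (13, 0), (13, 5), (14, 0), (14, 5), (15, 0), (15, 5)]
Unfold 4 (reflect across v@8): 32 holes -> [(8, 0), (8, 5), (8, 10), (8, 15), (9, 0), (9, 5), (9, 10), (9, 15), (10, 0), (10, 5), (10, 10), (10, 15), (11, 0), (11, 5), (11, 10), (11, 15), (12, 0), (12, 5), (12, 10), (12, 15), (13, 0), (13, 5), (13, 10), (13, 15), (14, 0), (14, 5), (14, 10), (14, 15), (15, 0), (15, 5), (15, 10), (15, 15)]
Unfold 5 (reflect across h@8): 64 holes -> [(0, 0), (0, 5), (0, 10), (0, 15), (1, 0), (1, 5), (1, 10), (1, 15), (2, 0), (2, 5), (2, 10), (2, 15), (3, 0), (3, 5), (3, 10), (3, 15), (4, 0), (4, 5), (4, 10), (4, 15), (5, 0), (5, 5), (5, 10), (5, 15), (6, 0), (6, 5), (6, 10), (6, 15), (7, 0), (7, 5), (7, 10), (7, 15), (8, 0), (8, 5), (8, 10), (8, 15), (9, 0), (9, 5), (9, 10), (9, 15), (10, 0), (10, 5), (10, 10), (10, 15), (11, 0), (11, 5), (11, 10), (11, 15), (12, 0), (12, 5), (12, 10), (12, 15), (13, 0), (13, 5), (13, 10), (13, 15), (14, 0), (14, 5), (14, 10), (14, 15), (15, 0), (15, 5), (15, 10), (15, 15)]

Answer: 64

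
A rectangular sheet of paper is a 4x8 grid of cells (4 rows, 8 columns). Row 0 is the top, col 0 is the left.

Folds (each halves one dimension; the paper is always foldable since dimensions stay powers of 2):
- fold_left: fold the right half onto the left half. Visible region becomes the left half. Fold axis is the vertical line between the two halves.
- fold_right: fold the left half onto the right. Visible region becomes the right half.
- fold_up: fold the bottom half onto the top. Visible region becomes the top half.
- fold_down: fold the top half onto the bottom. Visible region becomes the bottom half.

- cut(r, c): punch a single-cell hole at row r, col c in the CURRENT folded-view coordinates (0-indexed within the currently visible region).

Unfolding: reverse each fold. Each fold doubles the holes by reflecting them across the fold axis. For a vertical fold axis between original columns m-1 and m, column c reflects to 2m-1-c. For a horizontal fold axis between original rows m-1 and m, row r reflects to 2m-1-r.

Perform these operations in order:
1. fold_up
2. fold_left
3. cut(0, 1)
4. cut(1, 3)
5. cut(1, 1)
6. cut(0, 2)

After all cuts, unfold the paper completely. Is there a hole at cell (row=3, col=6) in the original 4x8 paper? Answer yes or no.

Op 1 fold_up: fold axis h@2; visible region now rows[0,2) x cols[0,8) = 2x8
Op 2 fold_left: fold axis v@4; visible region now rows[0,2) x cols[0,4) = 2x4
Op 3 cut(0, 1): punch at orig (0,1); cuts so far [(0, 1)]; region rows[0,2) x cols[0,4) = 2x4
Op 4 cut(1, 3): punch at orig (1,3); cuts so far [(0, 1), (1, 3)]; region rows[0,2) x cols[0,4) = 2x4
Op 5 cut(1, 1): punch at orig (1,1); cuts so far [(0, 1), (1, 1), (1, 3)]; region rows[0,2) x cols[0,4) = 2x4
Op 6 cut(0, 2): punch at orig (0,2); cuts so far [(0, 1), (0, 2), (1, 1), (1, 3)]; region rows[0,2) x cols[0,4) = 2x4
Unfold 1 (reflect across v@4): 8 holes -> [(0, 1), (0, 2), (0, 5), (0, 6), (1, 1), (1, 3), (1, 4), (1, 6)]
Unfold 2 (reflect across h@2): 16 holes -> [(0, 1), (0, 2), (0, 5), (0, 6), (1, 1), (1, 3), (1, 4), (1, 6), (2, 1), (2, 3), (2, 4), (2, 6), (3, 1), (3, 2), (3, 5), (3, 6)]
Holes: [(0, 1), (0, 2), (0, 5), (0, 6), (1, 1), (1, 3), (1, 4), (1, 6), (2, 1), (2, 3), (2, 4), (2, 6), (3, 1), (3, 2), (3, 5), (3, 6)]

Answer: yes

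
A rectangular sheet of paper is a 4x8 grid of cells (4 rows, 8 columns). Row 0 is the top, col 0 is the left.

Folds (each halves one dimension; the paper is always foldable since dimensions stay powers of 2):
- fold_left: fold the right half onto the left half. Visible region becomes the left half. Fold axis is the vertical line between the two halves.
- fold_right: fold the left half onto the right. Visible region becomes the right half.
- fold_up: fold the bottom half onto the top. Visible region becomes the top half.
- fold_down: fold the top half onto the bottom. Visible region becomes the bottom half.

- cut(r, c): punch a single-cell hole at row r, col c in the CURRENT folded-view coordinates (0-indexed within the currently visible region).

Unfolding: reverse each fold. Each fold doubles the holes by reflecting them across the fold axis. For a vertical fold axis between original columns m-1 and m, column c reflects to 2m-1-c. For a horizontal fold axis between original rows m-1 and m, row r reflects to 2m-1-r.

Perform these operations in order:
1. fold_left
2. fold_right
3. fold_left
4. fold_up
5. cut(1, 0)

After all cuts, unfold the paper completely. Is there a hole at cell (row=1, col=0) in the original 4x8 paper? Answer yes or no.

Answer: yes

Derivation:
Op 1 fold_left: fold axis v@4; visible region now rows[0,4) x cols[0,4) = 4x4
Op 2 fold_right: fold axis v@2; visible region now rows[0,4) x cols[2,4) = 4x2
Op 3 fold_left: fold axis v@3; visible region now rows[0,4) x cols[2,3) = 4x1
Op 4 fold_up: fold axis h@2; visible region now rows[0,2) x cols[2,3) = 2x1
Op 5 cut(1, 0): punch at orig (1,2); cuts so far [(1, 2)]; region rows[0,2) x cols[2,3) = 2x1
Unfold 1 (reflect across h@2): 2 holes -> [(1, 2), (2, 2)]
Unfold 2 (reflect across v@3): 4 holes -> [(1, 2), (1, 3), (2, 2), (2, 3)]
Unfold 3 (reflect across v@2): 8 holes -> [(1, 0), (1, 1), (1, 2), (1, 3), (2, 0), (2, 1), (2, 2), (2, 3)]
Unfold 4 (reflect across v@4): 16 holes -> [(1, 0), (1, 1), (1, 2), (1, 3), (1, 4), (1, 5), (1, 6), (1, 7), (2, 0), (2, 1), (2, 2), (2, 3), (2, 4), (2, 5), (2, 6), (2, 7)]
Holes: [(1, 0), (1, 1), (1, 2), (1, 3), (1, 4), (1, 5), (1, 6), (1, 7), (2, 0), (2, 1), (2, 2), (2, 3), (2, 4), (2, 5), (2, 6), (2, 7)]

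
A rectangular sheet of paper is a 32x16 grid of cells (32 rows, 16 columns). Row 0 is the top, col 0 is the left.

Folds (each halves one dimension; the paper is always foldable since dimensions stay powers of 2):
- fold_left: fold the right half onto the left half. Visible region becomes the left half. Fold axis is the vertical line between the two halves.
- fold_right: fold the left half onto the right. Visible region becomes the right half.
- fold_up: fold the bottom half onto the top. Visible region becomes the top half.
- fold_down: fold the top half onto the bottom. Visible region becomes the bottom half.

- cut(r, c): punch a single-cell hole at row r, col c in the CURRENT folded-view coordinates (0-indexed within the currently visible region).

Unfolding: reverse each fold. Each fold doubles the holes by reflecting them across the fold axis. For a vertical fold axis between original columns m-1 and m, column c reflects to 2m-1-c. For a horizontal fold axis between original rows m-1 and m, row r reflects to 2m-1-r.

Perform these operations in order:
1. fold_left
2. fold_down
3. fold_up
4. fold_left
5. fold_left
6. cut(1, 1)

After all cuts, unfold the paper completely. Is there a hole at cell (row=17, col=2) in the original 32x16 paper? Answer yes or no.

Answer: yes

Derivation:
Op 1 fold_left: fold axis v@8; visible region now rows[0,32) x cols[0,8) = 32x8
Op 2 fold_down: fold axis h@16; visible region now rows[16,32) x cols[0,8) = 16x8
Op 3 fold_up: fold axis h@24; visible region now rows[16,24) x cols[0,8) = 8x8
Op 4 fold_left: fold axis v@4; visible region now rows[16,24) x cols[0,4) = 8x4
Op 5 fold_left: fold axis v@2; visible region now rows[16,24) x cols[0,2) = 8x2
Op 6 cut(1, 1): punch at orig (17,1); cuts so far [(17, 1)]; region rows[16,24) x cols[0,2) = 8x2
Unfold 1 (reflect across v@2): 2 holes -> [(17, 1), (17, 2)]
Unfold 2 (reflect across v@4): 4 holes -> [(17, 1), (17, 2), (17, 5), (17, 6)]
Unfold 3 (reflect across h@24): 8 holes -> [(17, 1), (17, 2), (17, 5), (17, 6), (30, 1), (30, 2), (30, 5), (30, 6)]
Unfold 4 (reflect across h@16): 16 holes -> [(1, 1), (1, 2), (1, 5), (1, 6), (14, 1), (14, 2), (14, 5), (14, 6), (17, 1), (17, 2), (17, 5), (17, 6), (30, 1), (30, 2), (30, 5), (30, 6)]
Unfold 5 (reflect across v@8): 32 holes -> [(1, 1), (1, 2), (1, 5), (1, 6), (1, 9), (1, 10), (1, 13), (1, 14), (14, 1), (14, 2), (14, 5), (14, 6), (14, 9), (14, 10), (14, 13), (14, 14), (17, 1), (17, 2), (17, 5), (17, 6), (17, 9), (17, 10), (17, 13), (17, 14), (30, 1), (30, 2), (30, 5), (30, 6), (30, 9), (30, 10), (30, 13), (30, 14)]
Holes: [(1, 1), (1, 2), (1, 5), (1, 6), (1, 9), (1, 10), (1, 13), (1, 14), (14, 1), (14, 2), (14, 5), (14, 6), (14, 9), (14, 10), (14, 13), (14, 14), (17, 1), (17, 2), (17, 5), (17, 6), (17, 9), (17, 10), (17, 13), (17, 14), (30, 1), (30, 2), (30, 5), (30, 6), (30, 9), (30, 10), (30, 13), (30, 14)]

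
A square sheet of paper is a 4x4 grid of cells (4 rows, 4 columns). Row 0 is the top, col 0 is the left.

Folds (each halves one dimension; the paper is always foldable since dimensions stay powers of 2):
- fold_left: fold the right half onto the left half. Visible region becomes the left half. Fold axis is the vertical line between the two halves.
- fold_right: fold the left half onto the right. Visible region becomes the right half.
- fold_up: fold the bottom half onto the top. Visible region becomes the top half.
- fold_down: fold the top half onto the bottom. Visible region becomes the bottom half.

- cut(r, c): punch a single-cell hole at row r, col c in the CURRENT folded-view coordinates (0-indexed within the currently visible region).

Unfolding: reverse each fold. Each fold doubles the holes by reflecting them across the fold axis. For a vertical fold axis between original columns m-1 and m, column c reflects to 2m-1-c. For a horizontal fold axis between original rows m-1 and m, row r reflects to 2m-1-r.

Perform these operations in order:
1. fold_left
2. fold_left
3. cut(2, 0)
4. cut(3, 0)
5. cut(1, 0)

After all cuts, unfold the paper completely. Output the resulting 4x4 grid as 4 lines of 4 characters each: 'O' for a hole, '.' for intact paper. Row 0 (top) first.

Answer: ....
OOOO
OOOO
OOOO

Derivation:
Op 1 fold_left: fold axis v@2; visible region now rows[0,4) x cols[0,2) = 4x2
Op 2 fold_left: fold axis v@1; visible region now rows[0,4) x cols[0,1) = 4x1
Op 3 cut(2, 0): punch at orig (2,0); cuts so far [(2, 0)]; region rows[0,4) x cols[0,1) = 4x1
Op 4 cut(3, 0): punch at orig (3,0); cuts so far [(2, 0), (3, 0)]; region rows[0,4) x cols[0,1) = 4x1
Op 5 cut(1, 0): punch at orig (1,0); cuts so far [(1, 0), (2, 0), (3, 0)]; region rows[0,4) x cols[0,1) = 4x1
Unfold 1 (reflect across v@1): 6 holes -> [(1, 0), (1, 1), (2, 0), (2, 1), (3, 0), (3, 1)]
Unfold 2 (reflect across v@2): 12 holes -> [(1, 0), (1, 1), (1, 2), (1, 3), (2, 0), (2, 1), (2, 2), (2, 3), (3, 0), (3, 1), (3, 2), (3, 3)]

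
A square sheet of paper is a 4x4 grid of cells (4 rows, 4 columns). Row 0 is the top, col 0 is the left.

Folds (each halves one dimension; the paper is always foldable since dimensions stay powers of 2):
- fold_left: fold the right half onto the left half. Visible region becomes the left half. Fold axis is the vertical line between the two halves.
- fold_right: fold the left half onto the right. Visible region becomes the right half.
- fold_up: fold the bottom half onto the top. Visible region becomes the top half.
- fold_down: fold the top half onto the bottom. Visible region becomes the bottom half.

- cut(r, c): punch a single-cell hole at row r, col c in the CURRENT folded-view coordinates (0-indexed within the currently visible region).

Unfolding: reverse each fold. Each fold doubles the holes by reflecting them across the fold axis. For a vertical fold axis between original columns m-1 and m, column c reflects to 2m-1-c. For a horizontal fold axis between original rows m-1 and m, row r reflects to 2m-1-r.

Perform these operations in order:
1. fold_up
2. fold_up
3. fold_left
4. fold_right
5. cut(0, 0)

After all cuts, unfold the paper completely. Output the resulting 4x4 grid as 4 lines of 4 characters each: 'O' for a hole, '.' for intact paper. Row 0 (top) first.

Op 1 fold_up: fold axis h@2; visible region now rows[0,2) x cols[0,4) = 2x4
Op 2 fold_up: fold axis h@1; visible region now rows[0,1) x cols[0,4) = 1x4
Op 3 fold_left: fold axis v@2; visible region now rows[0,1) x cols[0,2) = 1x2
Op 4 fold_right: fold axis v@1; visible region now rows[0,1) x cols[1,2) = 1x1
Op 5 cut(0, 0): punch at orig (0,1); cuts so far [(0, 1)]; region rows[0,1) x cols[1,2) = 1x1
Unfold 1 (reflect across v@1): 2 holes -> [(0, 0), (0, 1)]
Unfold 2 (reflect across v@2): 4 holes -> [(0, 0), (0, 1), (0, 2), (0, 3)]
Unfold 3 (reflect across h@1): 8 holes -> [(0, 0), (0, 1), (0, 2), (0, 3), (1, 0), (1, 1), (1, 2), (1, 3)]
Unfold 4 (reflect across h@2): 16 holes -> [(0, 0), (0, 1), (0, 2), (0, 3), (1, 0), (1, 1), (1, 2), (1, 3), (2, 0), (2, 1), (2, 2), (2, 3), (3, 0), (3, 1), (3, 2), (3, 3)]

Answer: OOOO
OOOO
OOOO
OOOO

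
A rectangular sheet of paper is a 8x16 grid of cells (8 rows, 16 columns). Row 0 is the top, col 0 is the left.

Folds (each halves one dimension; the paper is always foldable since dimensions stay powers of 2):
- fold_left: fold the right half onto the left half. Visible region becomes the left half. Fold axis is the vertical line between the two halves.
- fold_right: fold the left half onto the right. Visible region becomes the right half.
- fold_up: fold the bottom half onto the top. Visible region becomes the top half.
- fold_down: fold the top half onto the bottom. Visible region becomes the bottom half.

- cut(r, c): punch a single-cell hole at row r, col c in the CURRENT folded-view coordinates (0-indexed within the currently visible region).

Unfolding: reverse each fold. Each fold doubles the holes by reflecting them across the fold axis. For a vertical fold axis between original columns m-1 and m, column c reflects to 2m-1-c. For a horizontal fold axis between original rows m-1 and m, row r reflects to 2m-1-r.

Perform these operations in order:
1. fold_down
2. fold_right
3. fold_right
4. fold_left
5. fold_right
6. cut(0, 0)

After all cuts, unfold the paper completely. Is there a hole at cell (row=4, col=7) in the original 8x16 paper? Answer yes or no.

Op 1 fold_down: fold axis h@4; visible region now rows[4,8) x cols[0,16) = 4x16
Op 2 fold_right: fold axis v@8; visible region now rows[4,8) x cols[8,16) = 4x8
Op 3 fold_right: fold axis v@12; visible region now rows[4,8) x cols[12,16) = 4x4
Op 4 fold_left: fold axis v@14; visible region now rows[4,8) x cols[12,14) = 4x2
Op 5 fold_right: fold axis v@13; visible region now rows[4,8) x cols[13,14) = 4x1
Op 6 cut(0, 0): punch at orig (4,13); cuts so far [(4, 13)]; region rows[4,8) x cols[13,14) = 4x1
Unfold 1 (reflect across v@13): 2 holes -> [(4, 12), (4, 13)]
Unfold 2 (reflect across v@14): 4 holes -> [(4, 12), (4, 13), (4, 14), (4, 15)]
Unfold 3 (reflect across v@12): 8 holes -> [(4, 8), (4, 9), (4, 10), (4, 11), (4, 12), (4, 13), (4, 14), (4, 15)]
Unfold 4 (reflect across v@8): 16 holes -> [(4, 0), (4, 1), (4, 2), (4, 3), (4, 4), (4, 5), (4, 6), (4, 7), (4, 8), (4, 9), (4, 10), (4, 11), (4, 12), (4, 13), (4, 14), (4, 15)]
Unfold 5 (reflect across h@4): 32 holes -> [(3, 0), (3, 1), (3, 2), (3, 3), (3, 4), (3, 5), (3, 6), (3, 7), (3, 8), (3, 9), (3, 10), (3, 11), (3, 12), (3, 13), (3, 14), (3, 15), (4, 0), (4, 1), (4, 2), (4, 3), (4, 4), (4, 5), (4, 6), (4, 7), (4, 8), (4, 9), (4, 10), (4, 11), (4, 12), (4, 13), (4, 14), (4, 15)]
Holes: [(3, 0), (3, 1), (3, 2), (3, 3), (3, 4), (3, 5), (3, 6), (3, 7), (3, 8), (3, 9), (3, 10), (3, 11), (3, 12), (3, 13), (3, 14), (3, 15), (4, 0), (4, 1), (4, 2), (4, 3), (4, 4), (4, 5), (4, 6), (4, 7), (4, 8), (4, 9), (4, 10), (4, 11), (4, 12), (4, 13), (4, 14), (4, 15)]

Answer: yes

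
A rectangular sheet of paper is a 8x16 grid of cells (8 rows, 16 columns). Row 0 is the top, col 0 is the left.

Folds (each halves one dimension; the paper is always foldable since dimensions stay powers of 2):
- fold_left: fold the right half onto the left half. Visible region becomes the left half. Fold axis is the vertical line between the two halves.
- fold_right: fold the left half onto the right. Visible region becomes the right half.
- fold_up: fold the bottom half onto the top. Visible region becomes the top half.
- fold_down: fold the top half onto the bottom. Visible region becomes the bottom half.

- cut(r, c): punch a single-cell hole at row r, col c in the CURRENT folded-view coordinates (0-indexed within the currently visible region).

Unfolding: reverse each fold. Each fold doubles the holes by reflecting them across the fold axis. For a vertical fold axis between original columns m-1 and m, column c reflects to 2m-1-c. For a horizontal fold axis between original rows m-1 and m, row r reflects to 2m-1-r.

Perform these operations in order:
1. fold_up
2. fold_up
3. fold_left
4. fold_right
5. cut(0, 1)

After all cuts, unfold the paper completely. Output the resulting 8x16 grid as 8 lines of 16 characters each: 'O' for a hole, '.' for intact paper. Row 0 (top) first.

Answer: ..O..O....O..O..
................
................
..O..O....O..O..
..O..O....O..O..
................
................
..O..O....O..O..

Derivation:
Op 1 fold_up: fold axis h@4; visible region now rows[0,4) x cols[0,16) = 4x16
Op 2 fold_up: fold axis h@2; visible region now rows[0,2) x cols[0,16) = 2x16
Op 3 fold_left: fold axis v@8; visible region now rows[0,2) x cols[0,8) = 2x8
Op 4 fold_right: fold axis v@4; visible region now rows[0,2) x cols[4,8) = 2x4
Op 5 cut(0, 1): punch at orig (0,5); cuts so far [(0, 5)]; region rows[0,2) x cols[4,8) = 2x4
Unfold 1 (reflect across v@4): 2 holes -> [(0, 2), (0, 5)]
Unfold 2 (reflect across v@8): 4 holes -> [(0, 2), (0, 5), (0, 10), (0, 13)]
Unfold 3 (reflect across h@2): 8 holes -> [(0, 2), (0, 5), (0, 10), (0, 13), (3, 2), (3, 5), (3, 10), (3, 13)]
Unfold 4 (reflect across h@4): 16 holes -> [(0, 2), (0, 5), (0, 10), (0, 13), (3, 2), (3, 5), (3, 10), (3, 13), (4, 2), (4, 5), (4, 10), (4, 13), (7, 2), (7, 5), (7, 10), (7, 13)]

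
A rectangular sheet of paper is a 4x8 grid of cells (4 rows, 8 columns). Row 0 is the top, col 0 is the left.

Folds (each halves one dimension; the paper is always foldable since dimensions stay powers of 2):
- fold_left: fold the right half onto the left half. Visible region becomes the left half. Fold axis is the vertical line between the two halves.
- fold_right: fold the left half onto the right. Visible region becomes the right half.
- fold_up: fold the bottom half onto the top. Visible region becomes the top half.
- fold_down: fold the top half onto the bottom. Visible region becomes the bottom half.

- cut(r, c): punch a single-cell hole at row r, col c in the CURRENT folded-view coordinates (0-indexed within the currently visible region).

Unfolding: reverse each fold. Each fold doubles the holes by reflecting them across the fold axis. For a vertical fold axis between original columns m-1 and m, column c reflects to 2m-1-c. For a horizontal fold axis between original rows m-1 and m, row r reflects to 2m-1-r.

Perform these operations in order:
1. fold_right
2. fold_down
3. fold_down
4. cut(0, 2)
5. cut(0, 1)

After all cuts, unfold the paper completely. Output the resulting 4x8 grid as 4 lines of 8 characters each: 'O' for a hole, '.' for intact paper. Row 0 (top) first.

Answer: .OO..OO.
.OO..OO.
.OO..OO.
.OO..OO.

Derivation:
Op 1 fold_right: fold axis v@4; visible region now rows[0,4) x cols[4,8) = 4x4
Op 2 fold_down: fold axis h@2; visible region now rows[2,4) x cols[4,8) = 2x4
Op 3 fold_down: fold axis h@3; visible region now rows[3,4) x cols[4,8) = 1x4
Op 4 cut(0, 2): punch at orig (3,6); cuts so far [(3, 6)]; region rows[3,4) x cols[4,8) = 1x4
Op 5 cut(0, 1): punch at orig (3,5); cuts so far [(3, 5), (3, 6)]; region rows[3,4) x cols[4,8) = 1x4
Unfold 1 (reflect across h@3): 4 holes -> [(2, 5), (2, 6), (3, 5), (3, 6)]
Unfold 2 (reflect across h@2): 8 holes -> [(0, 5), (0, 6), (1, 5), (1, 6), (2, 5), (2, 6), (3, 5), (3, 6)]
Unfold 3 (reflect across v@4): 16 holes -> [(0, 1), (0, 2), (0, 5), (0, 6), (1, 1), (1, 2), (1, 5), (1, 6), (2, 1), (2, 2), (2, 5), (2, 6), (3, 1), (3, 2), (3, 5), (3, 6)]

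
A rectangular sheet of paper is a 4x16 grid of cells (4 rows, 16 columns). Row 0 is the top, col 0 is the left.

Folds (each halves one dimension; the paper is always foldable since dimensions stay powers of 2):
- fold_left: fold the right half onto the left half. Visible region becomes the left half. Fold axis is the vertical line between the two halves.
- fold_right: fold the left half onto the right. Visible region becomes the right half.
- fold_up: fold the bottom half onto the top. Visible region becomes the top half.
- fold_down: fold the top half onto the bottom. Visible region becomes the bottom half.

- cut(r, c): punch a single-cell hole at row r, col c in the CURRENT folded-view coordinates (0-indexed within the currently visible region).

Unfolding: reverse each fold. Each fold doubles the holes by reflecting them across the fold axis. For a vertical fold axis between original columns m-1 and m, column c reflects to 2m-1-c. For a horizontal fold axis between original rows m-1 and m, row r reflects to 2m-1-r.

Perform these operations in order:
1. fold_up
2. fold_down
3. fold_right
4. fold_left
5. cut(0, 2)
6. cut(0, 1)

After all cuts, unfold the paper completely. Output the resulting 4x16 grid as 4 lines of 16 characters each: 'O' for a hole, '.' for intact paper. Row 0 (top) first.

Op 1 fold_up: fold axis h@2; visible region now rows[0,2) x cols[0,16) = 2x16
Op 2 fold_down: fold axis h@1; visible region now rows[1,2) x cols[0,16) = 1x16
Op 3 fold_right: fold axis v@8; visible region now rows[1,2) x cols[8,16) = 1x8
Op 4 fold_left: fold axis v@12; visible region now rows[1,2) x cols[8,12) = 1x4
Op 5 cut(0, 2): punch at orig (1,10); cuts so far [(1, 10)]; region rows[1,2) x cols[8,12) = 1x4
Op 6 cut(0, 1): punch at orig (1,9); cuts so far [(1, 9), (1, 10)]; region rows[1,2) x cols[8,12) = 1x4
Unfold 1 (reflect across v@12): 4 holes -> [(1, 9), (1, 10), (1, 13), (1, 14)]
Unfold 2 (reflect across v@8): 8 holes -> [(1, 1), (1, 2), (1, 5), (1, 6), (1, 9), (1, 10), (1, 13), (1, 14)]
Unfold 3 (reflect across h@1): 16 holes -> [(0, 1), (0, 2), (0, 5), (0, 6), (0, 9), (0, 10), (0, 13), (0, 14), (1, 1), (1, 2), (1, 5), (1, 6), (1, 9), (1, 10), (1, 13), (1, 14)]
Unfold 4 (reflect across h@2): 32 holes -> [(0, 1), (0, 2), (0, 5), (0, 6), (0, 9), (0, 10), (0, 13), (0, 14), (1, 1), (1, 2), (1, 5), (1, 6), (1, 9), (1, 10), (1, 13), (1, 14), (2, 1), (2, 2), (2, 5), (2, 6), (2, 9), (2, 10), (2, 13), (2, 14), (3, 1), (3, 2), (3, 5), (3, 6), (3, 9), (3, 10), (3, 13), (3, 14)]

Answer: .OO..OO..OO..OO.
.OO..OO..OO..OO.
.OO..OO..OO..OO.
.OO..OO..OO..OO.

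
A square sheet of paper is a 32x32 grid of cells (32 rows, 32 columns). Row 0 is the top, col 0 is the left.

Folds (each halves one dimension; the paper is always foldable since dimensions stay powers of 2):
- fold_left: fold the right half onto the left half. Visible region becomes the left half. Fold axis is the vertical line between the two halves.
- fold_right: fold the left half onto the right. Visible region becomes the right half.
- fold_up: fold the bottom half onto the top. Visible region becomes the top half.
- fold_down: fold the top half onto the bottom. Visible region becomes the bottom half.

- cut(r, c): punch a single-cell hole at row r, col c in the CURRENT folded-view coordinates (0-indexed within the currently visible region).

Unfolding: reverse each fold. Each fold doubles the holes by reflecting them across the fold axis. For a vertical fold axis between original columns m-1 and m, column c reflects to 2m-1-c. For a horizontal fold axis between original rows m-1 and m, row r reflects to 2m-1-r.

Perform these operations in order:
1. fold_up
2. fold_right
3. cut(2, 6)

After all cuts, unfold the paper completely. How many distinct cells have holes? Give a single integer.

Op 1 fold_up: fold axis h@16; visible region now rows[0,16) x cols[0,32) = 16x32
Op 2 fold_right: fold axis v@16; visible region now rows[0,16) x cols[16,32) = 16x16
Op 3 cut(2, 6): punch at orig (2,22); cuts so far [(2, 22)]; region rows[0,16) x cols[16,32) = 16x16
Unfold 1 (reflect across v@16): 2 holes -> [(2, 9), (2, 22)]
Unfold 2 (reflect across h@16): 4 holes -> [(2, 9), (2, 22), (29, 9), (29, 22)]

Answer: 4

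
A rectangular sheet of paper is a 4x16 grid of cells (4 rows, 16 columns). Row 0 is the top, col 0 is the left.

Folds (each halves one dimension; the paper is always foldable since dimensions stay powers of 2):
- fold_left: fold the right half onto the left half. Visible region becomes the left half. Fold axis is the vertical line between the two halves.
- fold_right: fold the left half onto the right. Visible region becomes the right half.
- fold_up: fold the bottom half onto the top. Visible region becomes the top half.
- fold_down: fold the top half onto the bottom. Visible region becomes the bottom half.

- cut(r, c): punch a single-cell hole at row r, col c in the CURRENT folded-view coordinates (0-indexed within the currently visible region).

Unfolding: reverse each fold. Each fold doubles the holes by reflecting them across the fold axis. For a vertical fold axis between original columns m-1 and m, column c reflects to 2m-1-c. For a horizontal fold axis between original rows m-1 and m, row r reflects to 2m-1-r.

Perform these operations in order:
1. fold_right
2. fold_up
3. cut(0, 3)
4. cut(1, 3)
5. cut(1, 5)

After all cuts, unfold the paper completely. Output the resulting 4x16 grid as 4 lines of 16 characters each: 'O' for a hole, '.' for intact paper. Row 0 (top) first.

Answer: ....O......O....
..O.O......O.O..
..O.O......O.O..
....O......O....

Derivation:
Op 1 fold_right: fold axis v@8; visible region now rows[0,4) x cols[8,16) = 4x8
Op 2 fold_up: fold axis h@2; visible region now rows[0,2) x cols[8,16) = 2x8
Op 3 cut(0, 3): punch at orig (0,11); cuts so far [(0, 11)]; region rows[0,2) x cols[8,16) = 2x8
Op 4 cut(1, 3): punch at orig (1,11); cuts so far [(0, 11), (1, 11)]; region rows[0,2) x cols[8,16) = 2x8
Op 5 cut(1, 5): punch at orig (1,13); cuts so far [(0, 11), (1, 11), (1, 13)]; region rows[0,2) x cols[8,16) = 2x8
Unfold 1 (reflect across h@2): 6 holes -> [(0, 11), (1, 11), (1, 13), (2, 11), (2, 13), (3, 11)]
Unfold 2 (reflect across v@8): 12 holes -> [(0, 4), (0, 11), (1, 2), (1, 4), (1, 11), (1, 13), (2, 2), (2, 4), (2, 11), (2, 13), (3, 4), (3, 11)]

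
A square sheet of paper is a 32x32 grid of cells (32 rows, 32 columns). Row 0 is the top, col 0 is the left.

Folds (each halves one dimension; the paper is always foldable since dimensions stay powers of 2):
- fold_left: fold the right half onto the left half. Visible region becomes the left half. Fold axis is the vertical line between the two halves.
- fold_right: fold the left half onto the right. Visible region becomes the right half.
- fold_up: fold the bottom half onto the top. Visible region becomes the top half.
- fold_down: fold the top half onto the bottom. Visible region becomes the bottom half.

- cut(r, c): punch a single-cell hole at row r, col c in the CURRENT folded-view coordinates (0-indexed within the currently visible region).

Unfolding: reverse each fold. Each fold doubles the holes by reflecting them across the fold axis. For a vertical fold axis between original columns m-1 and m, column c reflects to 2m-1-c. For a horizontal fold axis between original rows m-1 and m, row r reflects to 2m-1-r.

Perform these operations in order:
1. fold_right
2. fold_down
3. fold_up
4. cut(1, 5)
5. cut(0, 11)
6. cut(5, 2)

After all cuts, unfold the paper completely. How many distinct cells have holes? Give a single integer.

Answer: 24

Derivation:
Op 1 fold_right: fold axis v@16; visible region now rows[0,32) x cols[16,32) = 32x16
Op 2 fold_down: fold axis h@16; visible region now rows[16,32) x cols[16,32) = 16x16
Op 3 fold_up: fold axis h@24; visible region now rows[16,24) x cols[16,32) = 8x16
Op 4 cut(1, 5): punch at orig (17,21); cuts so far [(17, 21)]; region rows[16,24) x cols[16,32) = 8x16
Op 5 cut(0, 11): punch at orig (16,27); cuts so far [(16, 27), (17, 21)]; region rows[16,24) x cols[16,32) = 8x16
Op 6 cut(5, 2): punch at orig (21,18); cuts so far [(16, 27), (17, 21), (21, 18)]; region rows[16,24) x cols[16,32) = 8x16
Unfold 1 (reflect across h@24): 6 holes -> [(16, 27), (17, 21), (21, 18), (26, 18), (30, 21), (31, 27)]
Unfold 2 (reflect across h@16): 12 holes -> [(0, 27), (1, 21), (5, 18), (10, 18), (14, 21), (15, 27), (16, 27), (17, 21), (21, 18), (26, 18), (30, 21), (31, 27)]
Unfold 3 (reflect across v@16): 24 holes -> [(0, 4), (0, 27), (1, 10), (1, 21), (5, 13), (5, 18), (10, 13), (10, 18), (14, 10), (14, 21), (15, 4), (15, 27), (16, 4), (16, 27), (17, 10), (17, 21), (21, 13), (21, 18), (26, 13), (26, 18), (30, 10), (30, 21), (31, 4), (31, 27)]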